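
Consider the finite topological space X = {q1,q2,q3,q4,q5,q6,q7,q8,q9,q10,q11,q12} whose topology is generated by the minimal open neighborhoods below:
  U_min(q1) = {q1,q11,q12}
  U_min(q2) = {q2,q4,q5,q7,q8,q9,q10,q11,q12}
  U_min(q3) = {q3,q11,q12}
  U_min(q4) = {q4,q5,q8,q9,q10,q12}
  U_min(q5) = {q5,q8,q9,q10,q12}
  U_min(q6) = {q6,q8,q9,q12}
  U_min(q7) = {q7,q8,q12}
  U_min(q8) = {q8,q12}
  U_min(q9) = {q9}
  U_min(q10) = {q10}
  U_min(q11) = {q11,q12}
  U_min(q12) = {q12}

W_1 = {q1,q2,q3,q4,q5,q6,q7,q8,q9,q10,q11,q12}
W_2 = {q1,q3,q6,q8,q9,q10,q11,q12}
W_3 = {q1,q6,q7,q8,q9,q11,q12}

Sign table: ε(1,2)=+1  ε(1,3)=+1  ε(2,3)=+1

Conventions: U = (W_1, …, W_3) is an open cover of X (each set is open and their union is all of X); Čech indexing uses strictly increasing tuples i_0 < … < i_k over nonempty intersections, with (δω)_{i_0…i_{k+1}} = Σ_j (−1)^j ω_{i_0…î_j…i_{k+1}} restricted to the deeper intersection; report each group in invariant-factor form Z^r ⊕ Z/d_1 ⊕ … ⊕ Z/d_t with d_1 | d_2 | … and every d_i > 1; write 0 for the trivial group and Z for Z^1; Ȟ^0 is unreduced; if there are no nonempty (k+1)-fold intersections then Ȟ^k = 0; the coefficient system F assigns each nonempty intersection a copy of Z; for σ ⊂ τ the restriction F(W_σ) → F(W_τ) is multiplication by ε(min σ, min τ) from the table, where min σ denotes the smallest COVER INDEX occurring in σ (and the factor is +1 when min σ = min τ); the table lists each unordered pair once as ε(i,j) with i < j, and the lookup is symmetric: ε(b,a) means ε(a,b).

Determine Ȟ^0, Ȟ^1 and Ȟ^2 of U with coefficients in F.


nerve simplices:
  W12={q1,q3,q6,q8,q9,q10,q11,q12} W13={q1,q6,q7,q8,q9,q11,q12} W23={q1,q6,q8,q9,q11,q12}
  W123={q1,q6,q8,q9,q11,q12}
C dims 3,3,1; δ0: rk 2, SNF 1^2; δ1: rk 1, SNF 1^1
degree 0: 3−2−0 = 1 → Ȟ^0 ≅ Z
degree 1: 3−1−2 = 0 → Ȟ^1 ≅ 0
degree 2: 1−0−1 = 0 → Ȟ^2 ≅ 0

Ȟ^0(U;F) ≅ Z, Ȟ^1(U;F) ≅ 0, Ȟ^2(U;F) ≅ 0


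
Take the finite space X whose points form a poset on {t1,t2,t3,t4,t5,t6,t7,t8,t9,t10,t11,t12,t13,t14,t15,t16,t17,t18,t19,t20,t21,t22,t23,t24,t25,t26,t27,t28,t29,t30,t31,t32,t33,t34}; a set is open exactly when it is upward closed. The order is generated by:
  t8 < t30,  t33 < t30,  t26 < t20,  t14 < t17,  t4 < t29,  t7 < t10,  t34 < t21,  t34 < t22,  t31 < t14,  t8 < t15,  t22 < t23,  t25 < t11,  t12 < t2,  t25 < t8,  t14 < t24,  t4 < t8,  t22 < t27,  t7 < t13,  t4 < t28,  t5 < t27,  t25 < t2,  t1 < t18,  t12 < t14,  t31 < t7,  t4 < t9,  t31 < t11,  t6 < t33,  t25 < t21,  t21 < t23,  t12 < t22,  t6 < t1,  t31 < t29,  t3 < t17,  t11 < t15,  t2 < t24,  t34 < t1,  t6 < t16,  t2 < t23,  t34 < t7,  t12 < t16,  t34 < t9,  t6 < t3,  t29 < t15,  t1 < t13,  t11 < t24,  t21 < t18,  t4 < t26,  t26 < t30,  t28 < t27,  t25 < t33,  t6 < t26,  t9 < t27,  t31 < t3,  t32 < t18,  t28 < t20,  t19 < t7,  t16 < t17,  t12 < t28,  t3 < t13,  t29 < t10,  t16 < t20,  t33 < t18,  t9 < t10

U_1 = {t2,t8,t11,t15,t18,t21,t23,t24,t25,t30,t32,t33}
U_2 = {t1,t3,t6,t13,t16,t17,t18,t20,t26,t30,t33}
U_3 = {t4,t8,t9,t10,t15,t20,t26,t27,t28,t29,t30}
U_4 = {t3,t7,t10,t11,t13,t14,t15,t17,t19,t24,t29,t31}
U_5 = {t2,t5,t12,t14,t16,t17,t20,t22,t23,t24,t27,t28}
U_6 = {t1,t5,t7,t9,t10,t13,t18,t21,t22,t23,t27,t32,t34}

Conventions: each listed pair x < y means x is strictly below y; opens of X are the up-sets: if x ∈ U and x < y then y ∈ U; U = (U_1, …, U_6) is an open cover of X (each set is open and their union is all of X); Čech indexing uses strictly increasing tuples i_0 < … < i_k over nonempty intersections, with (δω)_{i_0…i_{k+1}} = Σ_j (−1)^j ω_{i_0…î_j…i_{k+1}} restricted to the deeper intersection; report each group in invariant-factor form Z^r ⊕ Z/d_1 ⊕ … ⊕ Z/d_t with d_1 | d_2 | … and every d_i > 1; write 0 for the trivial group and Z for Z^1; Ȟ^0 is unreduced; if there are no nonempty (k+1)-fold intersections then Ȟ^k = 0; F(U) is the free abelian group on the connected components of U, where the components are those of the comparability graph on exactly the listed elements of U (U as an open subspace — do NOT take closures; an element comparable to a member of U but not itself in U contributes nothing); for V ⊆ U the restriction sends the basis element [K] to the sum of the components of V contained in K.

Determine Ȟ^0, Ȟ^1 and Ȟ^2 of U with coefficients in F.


Ȟ^0 ≅ Z, Ȟ^1 ≅ 0, Ȟ^2 ≅ Z/2

nonempty intersections:
  U12={t18,t30,t33} U13={t8,t15,t30} U14={t11,t15,t24} U15={t2,t23,t24} U16={t18,t21,t23,t32} U23={t20,t26,t30} U24={t3,t13,t17} U25={t16,t17,t20} U26={t1,t13,t18} U34={t10,t15,t29} U35={t20,t27,t28} U36={t9,t10,t27} U45={t14,t17,t24} U46={t7,t10,t13} U56={t5,t22,t23,t27}
  U123={t30} U126={t18} U134={t15} U145={t24} U156={t23} U235={t20} U245={t17} U246={t13} U346={t10} U356={t27}
components per intersection:
  U1: {t2,t8,t11,t15,t18,t21,t23,t24,t25,t30,t32,t33}
  U2: {t1,t3,t6,t13,t16,t17,t18,t20,t26,t30,t33}
  U3: {t4,t8,t9,t10,t15,t20,t26,t27,t28,t29,t30}
  U4: {t3,t7,t10,t11,t13,t14,t15,t17,t19,t24,t29,t31}
  U5: {t2,t5,t12,t14,t16,t17,t20,t22,t23,t24,t27,t28}
  U6: {t1,t5,t7,t9,t10,t13,t18,t21,t22,t23,t27,t32,t34}
  U12: {t18,t30,t33}
  U13: {t8,t15,t30}
  U14: {t11,t15,t24}
  U15: {t2,t23,t24}
  U16: {t18,t21,t23,t32}
  U23: {t20,t26,t30}
  U24: {t3,t13,t17}
  U25: {t16,t17,t20}
  U26: {t1,t13,t18}
  U34: {t10,t15,t29}
  U35: {t20,t27,t28}
  U36: {t9,t10,t27}
  U45: {t14,t17,t24}
  U46: {t7,t10,t13}
  U56: {t5,t22,t23,t27}
  U123: {t30}
  U126: {t18}
  U134: {t15}
  U145: {t24}
  U156: {t23}
  U235: {t20}
  U245: {t17}
  U246: {t13}
  U346: {t10}
  U356: {t27}
C dims 6,15,10; δ0: rk 5, SNF 1^5; δ1: rk 10, SNF 1^9·2
Ȟ^0: (6−5)−0=1 ⇒ Z
Ȟ^1: (15−10)−5=0 ⇒ 0
Ȟ^2: (10−0)−10=0 plus torsion [2] ⇒ Z/2


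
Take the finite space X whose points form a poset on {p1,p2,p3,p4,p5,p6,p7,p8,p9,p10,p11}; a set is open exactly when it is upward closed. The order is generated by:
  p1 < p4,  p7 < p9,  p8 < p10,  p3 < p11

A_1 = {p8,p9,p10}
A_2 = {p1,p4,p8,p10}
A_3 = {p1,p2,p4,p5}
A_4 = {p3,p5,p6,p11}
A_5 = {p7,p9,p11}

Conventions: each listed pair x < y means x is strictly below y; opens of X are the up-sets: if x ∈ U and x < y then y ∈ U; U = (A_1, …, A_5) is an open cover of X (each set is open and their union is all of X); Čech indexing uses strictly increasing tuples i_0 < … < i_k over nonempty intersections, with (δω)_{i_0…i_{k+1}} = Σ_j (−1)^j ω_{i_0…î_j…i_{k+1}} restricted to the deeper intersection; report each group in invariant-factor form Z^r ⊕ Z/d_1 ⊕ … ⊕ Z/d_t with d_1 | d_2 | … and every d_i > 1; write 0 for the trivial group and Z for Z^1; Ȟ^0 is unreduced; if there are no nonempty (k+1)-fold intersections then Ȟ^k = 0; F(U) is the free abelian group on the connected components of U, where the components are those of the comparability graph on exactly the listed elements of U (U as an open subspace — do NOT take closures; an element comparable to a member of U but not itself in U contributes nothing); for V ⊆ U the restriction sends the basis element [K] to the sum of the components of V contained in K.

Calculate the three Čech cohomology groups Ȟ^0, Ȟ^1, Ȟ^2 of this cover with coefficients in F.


intersection data:
  A12={p8,p10} A15={p9} A23={p1,p4} A34={p5} A45={p11}
components per intersection:
  A1: {p8,p10} {p9}
  A2: {p1,p4} {p8,p10}
  A3: {p1,p4} {p2} {p5}
  A4: {p3,p11} {p5} {p6}
  A5: {p7,p9} {p11}
  A12: {p8,p10}
  A15: {p9}
  A23: {p1,p4}
  A34: {p5}
  A45: {p11}
C dims 12,5; δ0: rk 5, SNF 1^5
Ȟ^0 = (12 − 5) − 0 = 7, so Ȟ^0 ≅ Z^7
Ȟ^1 = (5 − 0) − 5 = 0, so Ȟ^1 ≅ 0
Ȟ^2 = (0 − 0) − 0 = 0, so Ȟ^2 ≅ 0

Ȟ^0 ≅ Z^7, Ȟ^1 ≅ 0, Ȟ^2 ≅ 0


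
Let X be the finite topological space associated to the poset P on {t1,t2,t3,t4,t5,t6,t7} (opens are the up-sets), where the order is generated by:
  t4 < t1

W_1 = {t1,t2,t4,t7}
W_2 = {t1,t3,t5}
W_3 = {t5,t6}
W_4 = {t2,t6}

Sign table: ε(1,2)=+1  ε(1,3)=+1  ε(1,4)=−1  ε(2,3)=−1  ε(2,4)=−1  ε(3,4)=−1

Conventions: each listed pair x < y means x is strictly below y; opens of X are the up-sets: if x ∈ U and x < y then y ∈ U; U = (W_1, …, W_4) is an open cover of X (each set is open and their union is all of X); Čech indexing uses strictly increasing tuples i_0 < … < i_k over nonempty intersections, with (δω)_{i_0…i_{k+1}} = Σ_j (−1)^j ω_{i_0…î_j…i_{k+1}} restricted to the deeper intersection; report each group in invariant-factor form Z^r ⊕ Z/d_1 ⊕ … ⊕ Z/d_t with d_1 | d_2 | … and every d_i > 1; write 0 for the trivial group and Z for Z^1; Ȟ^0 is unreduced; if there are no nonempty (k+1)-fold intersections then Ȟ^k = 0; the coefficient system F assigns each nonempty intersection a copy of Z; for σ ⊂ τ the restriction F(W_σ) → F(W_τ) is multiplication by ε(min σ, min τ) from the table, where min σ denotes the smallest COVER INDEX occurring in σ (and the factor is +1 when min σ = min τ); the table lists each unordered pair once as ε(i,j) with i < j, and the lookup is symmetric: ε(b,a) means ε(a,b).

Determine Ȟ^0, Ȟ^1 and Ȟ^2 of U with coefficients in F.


nerve simplices:
  W12={t1} W14={t2} W23={t5} W34={t6}
C dims 4,4; δ0: rk 4, SNF 1^3·2
degree 0: 4−4−0 = 0 → Ȟ^0 ≅ 0
degree 1: 4−0−4 = 0 plus torsion [2] → Ȟ^1 ≅ Z/2
degree 2: 0−0−0 = 0 → Ȟ^2 ≅ 0

Ȟ^0(U;F) ≅ 0,  Ȟ^1(U;F) ≅ Z/2,  Ȟ^2(U;F) ≅ 0


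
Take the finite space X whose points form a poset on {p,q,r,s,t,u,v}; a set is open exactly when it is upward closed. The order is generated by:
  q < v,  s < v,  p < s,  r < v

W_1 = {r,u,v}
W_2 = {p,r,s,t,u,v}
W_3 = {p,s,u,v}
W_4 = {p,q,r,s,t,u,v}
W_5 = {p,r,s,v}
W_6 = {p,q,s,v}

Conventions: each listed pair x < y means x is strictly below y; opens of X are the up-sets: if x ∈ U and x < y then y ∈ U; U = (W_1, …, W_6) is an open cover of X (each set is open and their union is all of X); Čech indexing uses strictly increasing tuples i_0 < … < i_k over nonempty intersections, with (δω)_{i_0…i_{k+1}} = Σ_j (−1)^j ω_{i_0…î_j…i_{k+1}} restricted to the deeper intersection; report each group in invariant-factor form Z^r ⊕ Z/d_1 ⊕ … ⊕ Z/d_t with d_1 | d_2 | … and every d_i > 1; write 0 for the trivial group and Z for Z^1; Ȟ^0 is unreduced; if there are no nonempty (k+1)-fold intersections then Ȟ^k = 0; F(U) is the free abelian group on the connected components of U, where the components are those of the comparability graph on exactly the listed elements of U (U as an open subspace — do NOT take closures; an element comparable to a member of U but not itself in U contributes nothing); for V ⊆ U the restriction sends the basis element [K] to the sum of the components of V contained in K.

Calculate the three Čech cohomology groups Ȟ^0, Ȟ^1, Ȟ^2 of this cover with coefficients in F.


Ȟ^0(U;F) ≅ Z^3, Ȟ^1(U;F) ≅ 0 and Ȟ^2(U;F) ≅ 0

nerve simplices:
  W12={r,u,v} W13={u,v} W14={r,u,v} W15={r,v} W16={v} W23={p,s,u,v} W24={p,r,s,t,u,v} W25={p,r,s,v} W26={p,s,v} W34={p,s,u,v} W35={p,s,v} W36={p,s,v} W45={p,r,s,v} W46={p,q,s,v} W56={p,s,v}
  W123={u,v} W124={r,u,v} W125={r,v} W126={v} W134={u,v} W135={v} W136={v} W145={r,v} W146={v} W156={v} W234={p,s,u,v} W235={p,s,v} W236={p,s,v} W245={p,r,s,v} W246={p,s,v} W256={p,s,v} W345={p,s,v} W346={p,s,v} W356={p,s,v} W456={p,s,v}
  W1234={u,v} W1235={v} W1236={v} W1245={r,v} W1246={v} W1256={v} W1345={v} W1346={v} W1356={v} W1456={v} W2345={p,s,v} W2346={p,s,v} W2356={p,s,v} W2456={p,s,v} W3456={p,s,v}
  W12345={v} W12346={v} W12356={v} W12456={v} W13456={v} W23456={p,s,v}
  W123456={v}
components per intersection:
  W1: {r,v} {u}
  W2: {p,r,s,v} {t} {u}
  W3: {p,s,v} {u}
  W4: {p,q,r,s,v} {t} {u}
  W5: {p,r,s,v}
  W6: {p,q,s,v}
  W12: {r,v} {u}
  W13: {u} {v}
  W14: {r,v} {u}
  W15: {r,v}
  W16: {v}
  W23: {p,s,v} {u}
  W24: {p,r,s,v} {t} {u}
  W25: {p,r,s,v}
  W26: {p,s,v}
  W34: {p,s,v} {u}
  W35: {p,s,v}
  W36: {p,s,v}
  W45: {p,r,s,v}
  W46: {p,q,s,v}
  W56: {p,s,v}
  W123: {u} {v}
  W124: {r,v} {u}
  W125: {r,v}
  W126: {v}
  W134: {u} {v}
  W135: {v}
  W136: {v}
  W145: {r,v}
  W146: {v}
  W156: {v}
  W234: {p,s,v} {u}
  W235: {p,s,v}
  W236: {p,s,v}
  W245: {p,r,s,v}
  W246: {p,s,v}
  W256: {p,s,v}
  W345: {p,s,v}
  W346: {p,s,v}
  W356: {p,s,v}
  W456: {p,s,v}
  W1234: {u} {v}
  W1235: {v}
  W1236: {v}
  W1245: {r,v}
  W1246: {v}
  W1256: {v}
  W1345: {v}
  W1346: {v}
  W1356: {v}
  W1456: {v}
  W2345: {p,s,v}
  W2346: {p,s,v}
  W2356: {p,s,v}
  W2456: {p,s,v}
  W3456: {p,s,v}
  W12345: {v}
  W12346: {v}
  W12356: {v}
  W12456: {v}
  W13456: {v}
  W23456: {p,s,v}
  W123456: {v}
C dims 12,22,24,16; δ0: rk 9, SNF 1^9; δ1: rk 13, SNF 1^13; δ2: rk 11, SNF 1^11
degree 0: 12−9−0 = 3 → Ȟ^0 ≅ Z^3
degree 1: 22−13−9 = 0 → Ȟ^1 ≅ 0
degree 2: 24−11−13 = 0 → Ȟ^2 ≅ 0


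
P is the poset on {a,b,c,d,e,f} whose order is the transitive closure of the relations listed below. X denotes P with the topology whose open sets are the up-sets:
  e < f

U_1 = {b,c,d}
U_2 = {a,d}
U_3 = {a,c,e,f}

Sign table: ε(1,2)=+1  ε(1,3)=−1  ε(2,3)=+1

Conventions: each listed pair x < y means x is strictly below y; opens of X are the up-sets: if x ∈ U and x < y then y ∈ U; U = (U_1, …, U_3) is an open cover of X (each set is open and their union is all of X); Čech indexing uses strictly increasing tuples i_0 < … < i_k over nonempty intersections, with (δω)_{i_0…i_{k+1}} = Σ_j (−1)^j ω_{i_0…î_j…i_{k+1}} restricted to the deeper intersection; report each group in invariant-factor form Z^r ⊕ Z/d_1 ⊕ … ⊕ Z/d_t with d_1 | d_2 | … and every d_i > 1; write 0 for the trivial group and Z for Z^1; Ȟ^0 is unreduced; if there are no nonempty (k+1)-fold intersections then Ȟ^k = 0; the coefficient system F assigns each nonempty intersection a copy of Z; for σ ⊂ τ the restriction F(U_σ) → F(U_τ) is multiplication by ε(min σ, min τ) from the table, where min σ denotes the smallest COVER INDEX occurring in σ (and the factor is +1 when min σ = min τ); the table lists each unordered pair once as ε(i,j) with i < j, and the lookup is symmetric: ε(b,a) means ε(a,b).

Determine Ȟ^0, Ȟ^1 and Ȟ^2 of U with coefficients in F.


cover nerve:
  U12={d} U13={c} U23={a}
C dims 3,3; δ0: rk 3, SNF 1^2·2
Ȟ^0: (3−3)−0=0 ⇒ 0
Ȟ^1: (3−0)−3=0 plus torsion [2] ⇒ Z/2
Ȟ^2: (0−0)−0=0 ⇒ 0

Ȟ^0 = 0,  Ȟ^1 = Z/2,  Ȟ^2 = 0


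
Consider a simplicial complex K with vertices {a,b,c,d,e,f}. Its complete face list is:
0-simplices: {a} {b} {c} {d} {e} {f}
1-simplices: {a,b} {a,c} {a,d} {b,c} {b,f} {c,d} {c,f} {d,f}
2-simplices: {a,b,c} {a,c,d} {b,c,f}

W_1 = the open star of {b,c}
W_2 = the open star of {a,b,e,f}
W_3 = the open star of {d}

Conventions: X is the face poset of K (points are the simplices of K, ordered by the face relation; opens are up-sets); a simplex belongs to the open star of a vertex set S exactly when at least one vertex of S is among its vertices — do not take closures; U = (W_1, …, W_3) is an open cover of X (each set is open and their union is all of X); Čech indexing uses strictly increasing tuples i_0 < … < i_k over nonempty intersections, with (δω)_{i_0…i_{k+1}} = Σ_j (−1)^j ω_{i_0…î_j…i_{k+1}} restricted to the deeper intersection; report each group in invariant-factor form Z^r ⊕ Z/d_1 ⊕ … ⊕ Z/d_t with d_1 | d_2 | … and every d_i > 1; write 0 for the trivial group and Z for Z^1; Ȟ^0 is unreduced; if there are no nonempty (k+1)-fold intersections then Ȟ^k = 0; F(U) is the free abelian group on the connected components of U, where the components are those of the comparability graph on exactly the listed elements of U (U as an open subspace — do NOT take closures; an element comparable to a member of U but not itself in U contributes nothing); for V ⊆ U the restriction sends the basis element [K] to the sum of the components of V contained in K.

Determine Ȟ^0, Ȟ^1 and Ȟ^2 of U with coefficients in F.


Ȟ^0 = Z^2; Ȟ^1 = Z; Ȟ^2 = 0

nerve simplices:
  W1={{b},{c},{a,b},{a,c},{b,c},{b,f},{c,d},{c,f},{a,b,c},{a,c,d},{b,c,f}} W2={{a},{b},{e},{f},{a,b},{a,c},{a,d},{b,c},{b,f},{c,f},{d,f},{a,b,c},{a,c,d},{b,c,f}} W3={{d},{a,d},{c,d},{d,f},{a,c,d}}
  W12={{b},{a,b},{a,c},{b,c},{b,f},{c,f},{a,b,c},{a,c,d},{b,c,f}} W13={{c,d},{a,c,d}} W23={{a,d},{d,f},{a,c,d}}
  W123={{a,c,d}}
components per intersection:
  W1: {{b},{c},{a,b},{a,c},{b,c},{b,f},{c,d},{c,f},{a,b,c},{a,c,d},{b,c,f}}
  W2: {{a},{b},{f},{a,b},{a,c},{a,d},{b,c},{b,f},{c,f},{d,f},{a,b,c},{a,c,d},{b,c,f}} {{e}}
  W3: {{d},{a,d},{c,d},{d,f},{a,c,d}}
  W12: {{b},{a,b},{a,c},{b,c},{b,f},{c,f},{a,b,c},{a,c,d},{b,c,f}}
  W13: {{c,d},{a,c,d}}
  W23: {{a,d},{a,c,d}} {{d,f}}
  W123: {{a,c,d}}
C dims 4,4,1; δ0: rk 2, SNF 1^2; δ1: rk 1, SNF 1^1
degree 0: 4−2−0 = 2 → Ȟ^0 ≅ Z^2
degree 1: 4−1−2 = 1 → Ȟ^1 ≅ Z
degree 2: 1−0−1 = 0 → Ȟ^2 ≅ 0


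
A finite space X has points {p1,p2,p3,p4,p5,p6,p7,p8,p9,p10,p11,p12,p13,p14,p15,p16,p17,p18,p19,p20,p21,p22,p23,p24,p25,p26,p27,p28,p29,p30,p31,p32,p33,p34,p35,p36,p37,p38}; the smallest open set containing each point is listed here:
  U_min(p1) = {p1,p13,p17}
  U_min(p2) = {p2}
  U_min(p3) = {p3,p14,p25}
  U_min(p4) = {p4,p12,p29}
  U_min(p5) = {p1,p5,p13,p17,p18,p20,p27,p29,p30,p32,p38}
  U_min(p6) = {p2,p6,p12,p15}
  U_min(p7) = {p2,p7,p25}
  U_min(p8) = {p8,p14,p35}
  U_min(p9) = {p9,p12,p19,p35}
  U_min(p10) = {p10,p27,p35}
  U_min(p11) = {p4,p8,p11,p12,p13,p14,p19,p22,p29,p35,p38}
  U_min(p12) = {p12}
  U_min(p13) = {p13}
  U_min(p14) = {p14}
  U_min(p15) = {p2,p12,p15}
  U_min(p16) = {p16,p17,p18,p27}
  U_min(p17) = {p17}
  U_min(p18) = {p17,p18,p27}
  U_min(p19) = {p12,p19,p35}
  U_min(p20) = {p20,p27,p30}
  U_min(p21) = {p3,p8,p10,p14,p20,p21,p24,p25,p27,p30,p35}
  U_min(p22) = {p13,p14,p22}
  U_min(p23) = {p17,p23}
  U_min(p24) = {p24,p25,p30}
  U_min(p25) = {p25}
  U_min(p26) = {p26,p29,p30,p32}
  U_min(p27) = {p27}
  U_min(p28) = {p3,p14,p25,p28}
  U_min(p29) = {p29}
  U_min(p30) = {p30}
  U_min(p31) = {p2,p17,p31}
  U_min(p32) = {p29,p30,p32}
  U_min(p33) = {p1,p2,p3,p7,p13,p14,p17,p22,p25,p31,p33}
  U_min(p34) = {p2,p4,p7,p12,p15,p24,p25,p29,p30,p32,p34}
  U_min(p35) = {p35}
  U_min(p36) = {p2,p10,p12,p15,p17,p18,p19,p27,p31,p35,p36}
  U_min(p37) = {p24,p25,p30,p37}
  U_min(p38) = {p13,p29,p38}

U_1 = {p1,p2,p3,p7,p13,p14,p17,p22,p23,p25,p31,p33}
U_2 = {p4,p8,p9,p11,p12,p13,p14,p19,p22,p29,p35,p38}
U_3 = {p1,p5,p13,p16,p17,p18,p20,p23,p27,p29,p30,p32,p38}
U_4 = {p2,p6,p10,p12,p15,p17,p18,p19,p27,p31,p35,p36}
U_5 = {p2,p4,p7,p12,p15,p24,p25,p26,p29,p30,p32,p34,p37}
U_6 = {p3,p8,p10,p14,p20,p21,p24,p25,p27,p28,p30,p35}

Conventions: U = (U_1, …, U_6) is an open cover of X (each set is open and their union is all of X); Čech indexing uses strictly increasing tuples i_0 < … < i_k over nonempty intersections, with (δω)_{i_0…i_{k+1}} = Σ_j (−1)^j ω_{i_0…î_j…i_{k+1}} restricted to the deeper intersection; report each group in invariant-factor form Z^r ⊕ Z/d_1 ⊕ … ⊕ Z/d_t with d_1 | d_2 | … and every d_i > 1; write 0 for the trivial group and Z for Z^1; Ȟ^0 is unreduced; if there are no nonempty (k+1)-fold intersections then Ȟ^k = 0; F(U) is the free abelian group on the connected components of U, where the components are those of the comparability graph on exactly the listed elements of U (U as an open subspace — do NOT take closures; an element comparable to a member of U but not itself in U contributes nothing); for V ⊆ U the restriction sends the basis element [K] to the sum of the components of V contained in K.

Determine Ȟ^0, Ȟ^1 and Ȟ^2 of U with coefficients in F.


cover nerve:
  U12={p13,p14,p22} U13={p1,p13,p17,p23} U14={p2,p17,p31} U15={p2,p7,p25} U16={p3,p14,p25} U23={p13,p29,p38} U24={p12,p19,p35} U25={p4,p12,p29} U26={p8,p14,p35} U34={p17,p18,p27} U35={p29,p30,p32} U36={p20,p27,p30} U45={p2,p12,p15} U46={p10,p27,p35} U56={p24,p25,p30}
  U123={p13} U126={p14} U134={p17} U145={p2} U156={p25} U235={p29} U245={p12} U246={p35} U346={p27} U356={p30}
components per intersection:
  U1: {p1,p2,p3,p7,p13,p14,p17,p22,p23,p25,p31,p33}
  U2: {p4,p8,p9,p11,p12,p13,p14,p19,p22,p29,p35,p38}
  U3: {p1,p5,p13,p16,p17,p18,p20,p23,p27,p29,p30,p32,p38}
  U4: {p2,p6,p10,p12,p15,p17,p18,p19,p27,p31,p35,p36}
  U5: {p2,p4,p7,p12,p15,p24,p25,p26,p29,p30,p32,p34,p37}
  U6: {p3,p8,p10,p14,p20,p21,p24,p25,p27,p28,p30,p35}
  U12: {p13,p14,p22}
  U13: {p1,p13,p17,p23}
  U14: {p2,p17,p31}
  U15: {p2,p7,p25}
  U16: {p3,p14,p25}
  U23: {p13,p29,p38}
  U24: {p12,p19,p35}
  U25: {p4,p12,p29}
  U26: {p8,p14,p35}
  U34: {p17,p18,p27}
  U35: {p29,p30,p32}
  U36: {p20,p27,p30}
  U45: {p2,p12,p15}
  U46: {p10,p27,p35}
  U56: {p24,p25,p30}
  U123: {p13}
  U126: {p14}
  U134: {p17}
  U145: {p2}
  U156: {p25}
  U235: {p29}
  U245: {p12}
  U246: {p35}
  U346: {p27}
  U356: {p30}
C dims 6,15,10; δ0: rk 5, SNF 1^5; δ1: rk 10, SNF 1^9·2
Ȟ^0: (6−5)−0=1 ⇒ Z
Ȟ^1: (15−10)−5=0 ⇒ 0
Ȟ^2: (10−0)−10=0 plus torsion [2] ⇒ Z/2

Ȟ^0(U;F) ≅ Z,  Ȟ^1(U;F) ≅ 0,  Ȟ^2(U;F) ≅ Z/2


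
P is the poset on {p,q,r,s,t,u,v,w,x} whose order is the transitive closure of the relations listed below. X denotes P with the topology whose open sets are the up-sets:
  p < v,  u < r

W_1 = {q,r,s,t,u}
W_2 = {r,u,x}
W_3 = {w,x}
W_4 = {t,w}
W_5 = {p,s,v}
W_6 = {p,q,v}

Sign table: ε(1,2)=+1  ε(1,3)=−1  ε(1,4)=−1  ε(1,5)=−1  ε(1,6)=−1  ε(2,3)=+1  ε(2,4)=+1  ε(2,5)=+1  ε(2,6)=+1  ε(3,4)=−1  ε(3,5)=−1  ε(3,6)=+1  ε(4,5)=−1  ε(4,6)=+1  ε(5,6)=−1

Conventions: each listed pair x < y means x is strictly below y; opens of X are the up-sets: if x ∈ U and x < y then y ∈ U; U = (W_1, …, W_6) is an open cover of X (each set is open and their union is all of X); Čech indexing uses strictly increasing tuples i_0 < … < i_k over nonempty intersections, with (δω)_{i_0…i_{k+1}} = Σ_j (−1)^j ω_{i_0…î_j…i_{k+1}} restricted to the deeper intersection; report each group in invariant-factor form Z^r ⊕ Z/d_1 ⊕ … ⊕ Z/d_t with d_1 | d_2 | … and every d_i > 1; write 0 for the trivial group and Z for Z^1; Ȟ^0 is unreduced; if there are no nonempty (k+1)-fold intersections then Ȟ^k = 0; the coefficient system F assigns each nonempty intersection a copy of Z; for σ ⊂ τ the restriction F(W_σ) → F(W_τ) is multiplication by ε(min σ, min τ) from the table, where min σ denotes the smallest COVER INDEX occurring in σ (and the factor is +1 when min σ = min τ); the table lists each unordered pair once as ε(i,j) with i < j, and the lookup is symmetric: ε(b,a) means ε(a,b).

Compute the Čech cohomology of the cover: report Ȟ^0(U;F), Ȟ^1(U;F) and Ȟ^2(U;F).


Ȟ^0 = 0, Ȟ^1 = Z ⊕ Z/2, Ȟ^2 = 0

cover nerve:
  W12={r,u} W14={t} W15={s} W16={q} W23={x} W34={w} W56={p,v}
C dims 6,7; δ0: rk 6, SNF 1^5·2
Ȟ^0: (6−6)−0=0 ⇒ 0
Ȟ^1: (7−0)−6=1 plus torsion [2] ⇒ Z ⊕ Z/2
Ȟ^2: (0−0)−0=0 ⇒ 0


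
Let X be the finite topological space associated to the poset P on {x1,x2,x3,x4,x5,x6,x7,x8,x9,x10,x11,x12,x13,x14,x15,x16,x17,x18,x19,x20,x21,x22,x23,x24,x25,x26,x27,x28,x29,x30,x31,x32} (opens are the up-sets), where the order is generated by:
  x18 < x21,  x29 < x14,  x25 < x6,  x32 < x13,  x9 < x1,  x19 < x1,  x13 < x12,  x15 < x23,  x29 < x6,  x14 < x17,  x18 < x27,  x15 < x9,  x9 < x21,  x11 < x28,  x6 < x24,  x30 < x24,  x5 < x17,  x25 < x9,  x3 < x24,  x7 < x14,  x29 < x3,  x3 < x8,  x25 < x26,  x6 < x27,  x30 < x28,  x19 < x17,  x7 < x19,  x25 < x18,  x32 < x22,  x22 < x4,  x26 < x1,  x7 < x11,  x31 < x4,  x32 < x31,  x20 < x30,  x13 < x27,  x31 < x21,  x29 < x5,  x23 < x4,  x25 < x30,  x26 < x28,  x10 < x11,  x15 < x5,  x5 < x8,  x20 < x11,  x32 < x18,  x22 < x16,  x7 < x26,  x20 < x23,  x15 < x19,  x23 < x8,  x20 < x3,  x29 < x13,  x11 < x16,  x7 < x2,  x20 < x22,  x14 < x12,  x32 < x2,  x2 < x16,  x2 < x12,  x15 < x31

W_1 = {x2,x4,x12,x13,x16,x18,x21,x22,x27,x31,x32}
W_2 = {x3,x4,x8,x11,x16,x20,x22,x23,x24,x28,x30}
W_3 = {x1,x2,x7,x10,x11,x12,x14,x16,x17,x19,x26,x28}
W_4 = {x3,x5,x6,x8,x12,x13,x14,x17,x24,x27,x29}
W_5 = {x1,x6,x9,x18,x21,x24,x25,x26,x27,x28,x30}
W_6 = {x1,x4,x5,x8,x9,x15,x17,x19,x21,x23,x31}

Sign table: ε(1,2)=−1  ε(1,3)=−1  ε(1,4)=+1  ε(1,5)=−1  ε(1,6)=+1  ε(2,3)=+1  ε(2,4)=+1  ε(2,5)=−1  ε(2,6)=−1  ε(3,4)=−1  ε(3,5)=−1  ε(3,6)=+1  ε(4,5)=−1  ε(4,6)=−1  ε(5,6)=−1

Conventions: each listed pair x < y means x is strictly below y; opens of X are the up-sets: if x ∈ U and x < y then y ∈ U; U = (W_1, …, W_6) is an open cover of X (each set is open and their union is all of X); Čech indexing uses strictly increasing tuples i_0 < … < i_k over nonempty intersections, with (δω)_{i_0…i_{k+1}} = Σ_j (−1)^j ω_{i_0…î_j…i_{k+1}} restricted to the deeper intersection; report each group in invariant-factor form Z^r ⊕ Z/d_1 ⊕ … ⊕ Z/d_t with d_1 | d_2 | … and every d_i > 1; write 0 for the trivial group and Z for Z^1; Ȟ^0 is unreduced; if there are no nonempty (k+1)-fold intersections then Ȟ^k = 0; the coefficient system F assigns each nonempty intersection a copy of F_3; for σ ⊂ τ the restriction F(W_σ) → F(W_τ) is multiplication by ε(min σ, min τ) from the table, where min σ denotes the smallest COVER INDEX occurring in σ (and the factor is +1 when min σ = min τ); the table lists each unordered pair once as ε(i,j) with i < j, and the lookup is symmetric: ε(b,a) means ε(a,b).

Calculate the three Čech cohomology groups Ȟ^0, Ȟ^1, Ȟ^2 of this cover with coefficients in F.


nerve of the cover:
  W12={x4,x16,x22} W13={x2,x12,x16} W14={x12,x13,x27} W15={x18,x21,x27} W16={x4,x21,x31} W23={x11,x16,x28} W24={x3,x8,x24} W25={x24,x28,x30} W26={x4,x8,x23} W34={x12,x14,x17} W35={x1,x26,x28} W36={x1,x17,x19} W45={x6,x24,x27} W46={x5,x8,x17} W56={x1,x9,x21}
  W123={x16} W126={x4} W134={x12} W145={x27} W156={x21} W235={x28} W245={x24} W246={x8} W346={x17} W356={x1}
C dims 6,15,10; δ0: rk_F3 6; δ1: rk_F3 9
Ȟ^0 = (6 − 6) − 0 = 0, so Ȟ^0 ≅ 0
Ȟ^1 = (15 − 9) − 6 = 0, so Ȟ^1 ≅ 0
Ȟ^2 = (10 − 0) − 9 = 1, so Ȟ^2 ≅ Z/3

Ȟ^0(U;F) ≅ 0; Ȟ^1(U;F) ≅ 0; Ȟ^2(U;F) ≅ Z/3


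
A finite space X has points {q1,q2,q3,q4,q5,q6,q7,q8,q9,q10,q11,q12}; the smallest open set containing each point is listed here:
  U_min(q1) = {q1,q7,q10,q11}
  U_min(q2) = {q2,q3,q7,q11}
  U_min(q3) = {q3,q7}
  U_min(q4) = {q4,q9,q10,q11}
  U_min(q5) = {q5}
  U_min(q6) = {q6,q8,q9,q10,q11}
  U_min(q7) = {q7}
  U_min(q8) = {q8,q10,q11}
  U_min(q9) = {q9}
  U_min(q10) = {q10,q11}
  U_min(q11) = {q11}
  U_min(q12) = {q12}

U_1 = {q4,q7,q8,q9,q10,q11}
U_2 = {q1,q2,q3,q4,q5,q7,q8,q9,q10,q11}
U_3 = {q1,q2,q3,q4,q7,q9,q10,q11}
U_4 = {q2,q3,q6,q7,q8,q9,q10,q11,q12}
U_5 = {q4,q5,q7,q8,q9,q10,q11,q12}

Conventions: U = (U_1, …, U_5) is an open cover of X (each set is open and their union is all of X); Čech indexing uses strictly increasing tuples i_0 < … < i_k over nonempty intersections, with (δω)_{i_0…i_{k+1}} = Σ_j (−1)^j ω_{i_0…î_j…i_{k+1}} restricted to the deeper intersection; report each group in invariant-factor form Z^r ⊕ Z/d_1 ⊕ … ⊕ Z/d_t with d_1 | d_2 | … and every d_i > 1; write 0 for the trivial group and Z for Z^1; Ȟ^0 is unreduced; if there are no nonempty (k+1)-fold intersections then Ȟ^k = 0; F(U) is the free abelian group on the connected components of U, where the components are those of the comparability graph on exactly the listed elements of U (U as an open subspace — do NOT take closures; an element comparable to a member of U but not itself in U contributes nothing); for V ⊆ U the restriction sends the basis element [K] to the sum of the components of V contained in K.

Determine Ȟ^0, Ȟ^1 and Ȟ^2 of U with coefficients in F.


Ȟ^0 ≅ Z^3, Ȟ^1 ≅ Z and Ȟ^2 ≅ 0

nonempty overlaps:
  U12={q4,q7,q8,q9,q10,q11} U13={q4,q7,q9,q10,q11} U14={q7,q8,q9,q10,q11} U15={q4,q7,q8,q9,q10,q11} U23={q1,q2,q3,q4,q7,q9,q10,q11} U24={q2,q3,q7,q8,q9,q10,q11} U25={q4,q5,q7,q8,q9,q10,q11} U34={q2,q3,q7,q9,q10,q11} U35={q4,q7,q9,q10,q11} U45={q7,q8,q9,q10,q11,q12}
  U123={q4,q7,q9,q10,q11} U124={q7,q8,q9,q10,q11} U125={q4,q7,q8,q9,q10,q11} U134={q7,q9,q10,q11} U135={q4,q7,q9,q10,q11} U145={q7,q8,q9,q10,q11} U234={q2,q3,q7,q9,q10,q11} U235={q4,q7,q9,q10,q11} U245={q7,q8,q9,q10,q11} U345={q7,q9,q10,q11}
  U1234={q7,q9,q10,q11} U1235={q4,q7,q9,q10,q11} U1245={q7,q8,q9,q10,q11} U1345={q7,q9,q10,q11} U2345={q7,q9,q10,q11}
  U12345={q7,q9,q10,q11}
components per intersection:
  U1: {q4,q8,q9,q10,q11} {q7}
  U2: {q1,q2,q3,q4,q7,q8,q9,q10,q11} {q5}
  U3: {q1,q2,q3,q4,q7,q9,q10,q11}
  U4: {q2,q3,q6,q7,q8,q9,q10,q11} {q12}
  U5: {q4,q8,q9,q10,q11} {q5} {q7} {q12}
  U12: {q4,q8,q9,q10,q11} {q7}
  U13: {q4,q9,q10,q11} {q7}
  U14: {q7} {q8,q10,q11} {q9}
  U15: {q4,q8,q9,q10,q11} {q7}
  U23: {q1,q2,q3,q4,q7,q9,q10,q11}
  U24: {q2,q3,q7,q8,q10,q11} {q9}
  U25: {q4,q8,q9,q10,q11} {q5} {q7}
  U34: {q2,q3,q7,q10,q11} {q9}
  U35: {q4,q9,q10,q11} {q7}
  U45: {q7} {q8,q10,q11} {q9} {q12}
  U123: {q4,q9,q10,q11} {q7}
  U124: {q7} {q8,q10,q11} {q9}
  U125: {q4,q8,q9,q10,q11} {q7}
  U134: {q7} {q9} {q10,q11}
  U135: {q4,q9,q10,q11} {q7}
  U145: {q7} {q8,q10,q11} {q9}
  U234: {q2,q3,q7,q10,q11} {q9}
  U235: {q4,q9,q10,q11} {q7}
  U245: {q7} {q8,q10,q11} {q9}
  U345: {q7} {q9} {q10,q11}
  U1234: {q7} {q9} {q10,q11}
  U1235: {q4,q9,q10,q11} {q7}
  U1245: {q7} {q8,q10,q11} {q9}
  U1345: {q7} {q9} {q10,q11}
  U2345: {q7} {q9} {q10,q11}
  U12345: {q7} {q9} {q10,q11}
C dims 11,23,25,14; δ0: rk 8, SNF 1^8; δ1: rk 14, SNF 1^14; δ2: rk 11, SNF 1^11
degree 0: 11−8−0 = 3 → Ȟ^0 ≅ Z^3
degree 1: 23−14−8 = 1 → Ȟ^1 ≅ Z
degree 2: 25−11−14 = 0 → Ȟ^2 ≅ 0


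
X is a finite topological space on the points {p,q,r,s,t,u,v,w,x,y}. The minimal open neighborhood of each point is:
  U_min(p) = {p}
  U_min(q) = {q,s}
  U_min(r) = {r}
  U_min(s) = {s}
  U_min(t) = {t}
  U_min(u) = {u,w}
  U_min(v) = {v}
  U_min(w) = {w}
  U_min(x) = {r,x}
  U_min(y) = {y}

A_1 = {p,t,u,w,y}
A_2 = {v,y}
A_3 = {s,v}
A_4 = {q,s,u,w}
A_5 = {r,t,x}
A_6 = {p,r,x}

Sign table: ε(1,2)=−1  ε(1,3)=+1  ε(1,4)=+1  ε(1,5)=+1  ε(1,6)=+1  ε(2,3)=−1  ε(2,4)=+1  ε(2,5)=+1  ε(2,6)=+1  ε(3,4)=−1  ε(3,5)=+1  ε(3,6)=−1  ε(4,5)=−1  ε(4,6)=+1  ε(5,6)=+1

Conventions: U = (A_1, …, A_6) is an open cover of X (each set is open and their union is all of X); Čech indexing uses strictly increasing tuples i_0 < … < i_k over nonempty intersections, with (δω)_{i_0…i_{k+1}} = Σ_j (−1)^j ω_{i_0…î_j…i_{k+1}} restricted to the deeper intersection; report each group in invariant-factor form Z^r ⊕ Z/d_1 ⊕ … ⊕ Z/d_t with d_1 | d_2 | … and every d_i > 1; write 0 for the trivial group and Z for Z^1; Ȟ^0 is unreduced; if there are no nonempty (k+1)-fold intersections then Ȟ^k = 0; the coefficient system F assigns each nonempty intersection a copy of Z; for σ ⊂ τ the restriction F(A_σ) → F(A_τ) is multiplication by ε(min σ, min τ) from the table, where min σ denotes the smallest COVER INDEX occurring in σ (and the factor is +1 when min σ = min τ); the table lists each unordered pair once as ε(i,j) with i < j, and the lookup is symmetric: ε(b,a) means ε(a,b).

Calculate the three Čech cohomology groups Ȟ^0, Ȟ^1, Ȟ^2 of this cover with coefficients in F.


Ȟ^0 = 0,  Ȟ^1 = Z ⊕ Z/2,  Ȟ^2 = 0

nonempty overlaps:
  A12={y} A14={u,w} A15={t} A16={p} A23={v} A34={s} A56={r,x}
C dims 6,7; δ0: rk 6, SNF 1^5·2
degree 0: 6−6−0 = 0 → Ȟ^0 ≅ 0
degree 1: 7−0−6 = 1 plus torsion [2] → Ȟ^1 ≅ Z ⊕ Z/2
degree 2: 0−0−0 = 0 → Ȟ^2 ≅ 0


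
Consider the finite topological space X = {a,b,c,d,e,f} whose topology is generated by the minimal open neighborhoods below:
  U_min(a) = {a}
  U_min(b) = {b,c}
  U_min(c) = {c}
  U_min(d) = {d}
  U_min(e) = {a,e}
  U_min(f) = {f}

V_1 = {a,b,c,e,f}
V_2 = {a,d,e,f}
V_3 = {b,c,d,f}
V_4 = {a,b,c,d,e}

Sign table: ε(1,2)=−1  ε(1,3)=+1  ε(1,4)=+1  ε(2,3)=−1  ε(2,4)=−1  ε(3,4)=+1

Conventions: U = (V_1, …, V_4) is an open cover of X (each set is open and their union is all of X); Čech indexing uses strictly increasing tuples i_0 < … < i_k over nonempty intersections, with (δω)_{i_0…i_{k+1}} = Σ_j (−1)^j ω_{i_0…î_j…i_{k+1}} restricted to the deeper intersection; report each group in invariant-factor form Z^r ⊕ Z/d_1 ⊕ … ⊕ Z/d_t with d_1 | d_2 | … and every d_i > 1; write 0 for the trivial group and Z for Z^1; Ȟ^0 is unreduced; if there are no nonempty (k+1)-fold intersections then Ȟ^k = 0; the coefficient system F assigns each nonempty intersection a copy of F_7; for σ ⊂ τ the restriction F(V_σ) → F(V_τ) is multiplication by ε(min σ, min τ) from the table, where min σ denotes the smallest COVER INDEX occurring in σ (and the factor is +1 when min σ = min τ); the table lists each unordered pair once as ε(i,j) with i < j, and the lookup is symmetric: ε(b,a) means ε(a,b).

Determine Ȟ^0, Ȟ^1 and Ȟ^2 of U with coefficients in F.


nonempty intersections:
  V12={a,e,f} V13={b,c,f} V14={a,b,c,e} V23={d,f} V24={a,d,e} V34={b,c,d}
  V123={f} V124={a,e} V134={b,c} V234={d}
C dims 4,6,4; δ0: rk_F7 3; δ1: rk_F7 3
Ȟ^0: (4−3)−0=1 ⇒ Z/7
Ȟ^1: (6−3)−3=0 ⇒ 0
Ȟ^2: (4−0)−3=1 ⇒ Z/7

Ȟ^0 = Z/7,  Ȟ^1 = 0,  Ȟ^2 = Z/7


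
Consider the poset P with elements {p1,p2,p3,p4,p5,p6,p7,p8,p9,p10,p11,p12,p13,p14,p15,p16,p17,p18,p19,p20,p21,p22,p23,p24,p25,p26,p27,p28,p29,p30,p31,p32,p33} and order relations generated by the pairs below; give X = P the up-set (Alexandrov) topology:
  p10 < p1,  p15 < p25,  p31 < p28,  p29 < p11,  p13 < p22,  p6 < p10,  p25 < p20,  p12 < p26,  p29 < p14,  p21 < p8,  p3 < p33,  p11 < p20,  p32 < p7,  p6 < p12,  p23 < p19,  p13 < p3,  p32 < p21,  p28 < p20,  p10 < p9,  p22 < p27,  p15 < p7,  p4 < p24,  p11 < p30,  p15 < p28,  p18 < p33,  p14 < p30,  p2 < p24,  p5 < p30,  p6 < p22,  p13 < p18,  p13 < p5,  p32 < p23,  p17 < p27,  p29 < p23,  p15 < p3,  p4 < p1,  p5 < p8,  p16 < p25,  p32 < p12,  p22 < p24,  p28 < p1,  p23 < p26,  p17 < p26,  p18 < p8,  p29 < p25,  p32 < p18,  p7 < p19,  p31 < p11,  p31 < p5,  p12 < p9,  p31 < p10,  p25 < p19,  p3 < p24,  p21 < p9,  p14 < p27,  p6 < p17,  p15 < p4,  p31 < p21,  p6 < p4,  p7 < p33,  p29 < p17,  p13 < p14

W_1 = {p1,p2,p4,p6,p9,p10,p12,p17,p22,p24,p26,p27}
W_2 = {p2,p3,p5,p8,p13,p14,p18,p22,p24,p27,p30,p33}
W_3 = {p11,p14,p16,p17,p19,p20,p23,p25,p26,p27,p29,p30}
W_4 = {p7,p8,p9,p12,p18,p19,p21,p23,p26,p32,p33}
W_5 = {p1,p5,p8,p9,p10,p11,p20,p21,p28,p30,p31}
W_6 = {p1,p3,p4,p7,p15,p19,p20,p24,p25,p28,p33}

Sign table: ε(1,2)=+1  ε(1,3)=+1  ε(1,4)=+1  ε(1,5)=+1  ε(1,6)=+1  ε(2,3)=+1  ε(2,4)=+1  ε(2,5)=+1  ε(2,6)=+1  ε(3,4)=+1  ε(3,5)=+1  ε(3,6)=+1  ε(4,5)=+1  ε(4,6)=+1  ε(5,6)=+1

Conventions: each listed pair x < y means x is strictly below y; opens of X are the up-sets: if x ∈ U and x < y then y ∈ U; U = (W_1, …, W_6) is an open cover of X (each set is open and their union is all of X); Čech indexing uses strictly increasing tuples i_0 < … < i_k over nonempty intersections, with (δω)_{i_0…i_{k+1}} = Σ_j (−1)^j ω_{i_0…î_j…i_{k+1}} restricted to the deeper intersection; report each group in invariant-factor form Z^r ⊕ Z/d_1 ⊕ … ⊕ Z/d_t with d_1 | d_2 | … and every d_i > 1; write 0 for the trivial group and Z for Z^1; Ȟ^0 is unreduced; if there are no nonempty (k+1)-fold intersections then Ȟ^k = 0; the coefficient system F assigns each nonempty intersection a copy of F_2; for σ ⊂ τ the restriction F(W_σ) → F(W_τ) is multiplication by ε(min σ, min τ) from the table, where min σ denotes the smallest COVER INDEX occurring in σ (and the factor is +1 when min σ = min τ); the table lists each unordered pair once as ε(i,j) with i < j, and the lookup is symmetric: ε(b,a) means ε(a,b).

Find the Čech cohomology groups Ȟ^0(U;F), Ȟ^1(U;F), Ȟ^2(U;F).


nonempty overlaps:
  W12={p2,p22,p24,p27} W13={p17,p26,p27} W14={p9,p12,p26} W15={p1,p9,p10} W16={p1,p4,p24} W23={p14,p27,p30} W24={p8,p18,p33} W25={p5,p8,p30} W26={p3,p24,p33} W34={p19,p23,p26} W35={p11,p20,p30} W36={p19,p20,p25} W45={p8,p9,p21} W46={p7,p19,p33} W56={p1,p20,p28}
  W123={p27} W126={p24} W134={p26} W145={p9} W156={p1} W235={p30} W245={p8} W246={p33} W346={p19} W356={p20}
C dims 6,15,10; δ0: rk_F2 5; δ1: rk_F2 9
degree 0: 6−5−0 = 1 → Ȟ^0 ≅ Z/2
degree 1: 15−9−5 = 1 → Ȟ^1 ≅ Z/2
degree 2: 10−0−9 = 1 → Ȟ^2 ≅ Z/2

Ȟ^0 = Z/2, Ȟ^1 = Z/2 and Ȟ^2 = Z/2


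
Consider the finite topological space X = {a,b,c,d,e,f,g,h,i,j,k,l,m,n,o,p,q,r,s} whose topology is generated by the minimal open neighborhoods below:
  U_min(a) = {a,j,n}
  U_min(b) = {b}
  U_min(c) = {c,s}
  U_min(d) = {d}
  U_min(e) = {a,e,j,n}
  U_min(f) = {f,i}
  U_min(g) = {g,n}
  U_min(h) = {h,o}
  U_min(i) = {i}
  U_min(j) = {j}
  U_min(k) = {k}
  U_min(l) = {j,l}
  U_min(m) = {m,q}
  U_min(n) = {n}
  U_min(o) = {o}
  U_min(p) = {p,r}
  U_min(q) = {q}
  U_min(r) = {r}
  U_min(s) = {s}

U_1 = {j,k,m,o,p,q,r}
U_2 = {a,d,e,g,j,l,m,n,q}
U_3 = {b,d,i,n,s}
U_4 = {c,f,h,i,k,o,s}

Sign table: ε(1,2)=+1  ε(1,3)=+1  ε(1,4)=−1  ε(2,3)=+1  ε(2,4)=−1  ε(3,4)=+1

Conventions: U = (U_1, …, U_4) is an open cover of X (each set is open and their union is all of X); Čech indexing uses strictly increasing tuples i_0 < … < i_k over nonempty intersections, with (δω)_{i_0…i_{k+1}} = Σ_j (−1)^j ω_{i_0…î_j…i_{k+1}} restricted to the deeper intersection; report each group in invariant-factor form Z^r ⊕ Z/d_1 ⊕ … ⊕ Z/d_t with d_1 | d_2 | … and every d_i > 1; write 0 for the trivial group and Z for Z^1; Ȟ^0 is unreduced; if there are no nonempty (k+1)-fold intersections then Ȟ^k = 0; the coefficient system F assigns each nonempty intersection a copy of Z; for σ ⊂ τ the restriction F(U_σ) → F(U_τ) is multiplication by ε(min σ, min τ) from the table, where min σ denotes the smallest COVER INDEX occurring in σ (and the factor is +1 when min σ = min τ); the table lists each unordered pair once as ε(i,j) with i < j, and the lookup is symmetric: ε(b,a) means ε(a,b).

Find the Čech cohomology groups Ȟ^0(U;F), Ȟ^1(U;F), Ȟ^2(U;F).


Ȟ^0(U;F) ≅ 0, Ȟ^1(U;F) ≅ Z/2 and Ȟ^2(U;F) ≅ 0

cover nerve:
  U12={j,m,q} U14={k,o} U23={d,n} U34={i,s}
C dims 4,4; δ0: rk 4, SNF 1^3·2
Ȟ^0: (4−4)−0=0 ⇒ 0
Ȟ^1: (4−0)−4=0 plus torsion [2] ⇒ Z/2
Ȟ^2: (0−0)−0=0 ⇒ 0


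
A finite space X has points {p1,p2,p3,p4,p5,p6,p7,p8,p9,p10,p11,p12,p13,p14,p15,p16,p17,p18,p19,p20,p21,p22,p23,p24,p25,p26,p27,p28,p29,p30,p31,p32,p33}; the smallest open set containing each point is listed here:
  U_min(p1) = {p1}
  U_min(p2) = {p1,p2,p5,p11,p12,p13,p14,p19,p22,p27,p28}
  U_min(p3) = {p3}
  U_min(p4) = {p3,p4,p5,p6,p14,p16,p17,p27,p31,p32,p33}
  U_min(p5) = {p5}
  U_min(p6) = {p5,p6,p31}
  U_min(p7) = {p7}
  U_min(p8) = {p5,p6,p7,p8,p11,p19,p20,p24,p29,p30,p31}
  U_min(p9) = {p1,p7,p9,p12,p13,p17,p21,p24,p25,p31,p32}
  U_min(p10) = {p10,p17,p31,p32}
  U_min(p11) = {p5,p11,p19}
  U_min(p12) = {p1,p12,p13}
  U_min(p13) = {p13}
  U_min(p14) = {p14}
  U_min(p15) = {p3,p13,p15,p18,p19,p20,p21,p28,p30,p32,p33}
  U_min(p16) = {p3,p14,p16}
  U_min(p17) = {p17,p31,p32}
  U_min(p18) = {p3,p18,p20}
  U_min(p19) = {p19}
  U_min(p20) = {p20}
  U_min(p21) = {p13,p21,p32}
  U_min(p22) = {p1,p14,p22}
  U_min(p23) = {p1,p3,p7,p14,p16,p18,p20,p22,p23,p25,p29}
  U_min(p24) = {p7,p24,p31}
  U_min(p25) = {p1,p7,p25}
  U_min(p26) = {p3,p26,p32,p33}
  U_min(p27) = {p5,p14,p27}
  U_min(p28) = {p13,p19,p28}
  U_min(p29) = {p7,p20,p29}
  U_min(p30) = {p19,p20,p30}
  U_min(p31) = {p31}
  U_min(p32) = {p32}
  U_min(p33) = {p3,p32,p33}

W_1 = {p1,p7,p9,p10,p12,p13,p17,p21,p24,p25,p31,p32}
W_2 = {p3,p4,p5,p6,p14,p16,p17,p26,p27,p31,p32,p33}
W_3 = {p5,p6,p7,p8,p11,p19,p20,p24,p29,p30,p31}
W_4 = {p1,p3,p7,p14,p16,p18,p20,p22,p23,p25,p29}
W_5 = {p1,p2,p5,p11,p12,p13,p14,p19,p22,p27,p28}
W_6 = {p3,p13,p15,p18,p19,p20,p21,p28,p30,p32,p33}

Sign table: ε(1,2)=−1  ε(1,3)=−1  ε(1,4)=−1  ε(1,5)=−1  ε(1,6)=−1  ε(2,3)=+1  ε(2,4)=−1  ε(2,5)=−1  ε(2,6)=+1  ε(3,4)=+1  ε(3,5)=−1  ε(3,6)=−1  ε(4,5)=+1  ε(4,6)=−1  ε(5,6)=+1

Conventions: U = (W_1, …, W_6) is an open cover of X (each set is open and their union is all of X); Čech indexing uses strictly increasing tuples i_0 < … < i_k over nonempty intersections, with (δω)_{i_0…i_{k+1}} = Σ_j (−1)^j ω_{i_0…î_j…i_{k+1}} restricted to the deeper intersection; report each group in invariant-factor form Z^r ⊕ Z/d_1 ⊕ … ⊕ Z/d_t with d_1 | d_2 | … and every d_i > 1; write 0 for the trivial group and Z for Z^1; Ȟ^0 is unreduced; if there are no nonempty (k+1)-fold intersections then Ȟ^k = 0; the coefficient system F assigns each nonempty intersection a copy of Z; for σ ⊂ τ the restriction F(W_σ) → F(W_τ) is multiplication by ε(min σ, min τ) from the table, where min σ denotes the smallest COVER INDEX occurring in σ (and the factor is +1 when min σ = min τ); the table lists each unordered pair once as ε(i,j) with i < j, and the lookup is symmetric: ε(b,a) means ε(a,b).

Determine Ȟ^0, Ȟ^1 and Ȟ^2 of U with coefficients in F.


nonempty overlaps:
  W12={p17,p31,p32} W13={p7,p24,p31} W14={p1,p7,p25} W15={p1,p12,p13} W16={p13,p21,p32} W23={p5,p6,p31} W24={p3,p14,p16} W25={p5,p14,p27} W26={p3,p32,p33} W34={p7,p20,p29} W35={p5,p11,p19} W36={p19,p20,p30} W45={p1,p14,p22} W46={p3,p18,p20} W56={p13,p19,p28}
  W123={p31} W126={p32} W134={p7} W145={p1} W156={p13} W235={p5} W245={p14} W246={p3} W346={p20} W356={p19}
C dims 6,15,10; δ0: rk 6, SNF 1^5·2; δ1: rk 9, SNF 1^9
degree 0: 6−6−0 = 0 → Ȟ^0 ≅ 0
degree 1: 15−9−6 = 0 plus torsion [2] → Ȟ^1 ≅ Z/2
degree 2: 10−0−9 = 1 → Ȟ^2 ≅ Z

Ȟ^0 ≅ 0, Ȟ^1 ≅ Z/2, Ȟ^2 ≅ Z
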